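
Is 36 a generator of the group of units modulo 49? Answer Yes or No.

No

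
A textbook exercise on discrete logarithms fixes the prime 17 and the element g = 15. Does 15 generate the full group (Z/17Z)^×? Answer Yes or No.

No

φ(17) = 17 − 1 = 16 = 2^4.
An element g generates (Z/17Z)^× iff g^(16/q) ≢ 1 (mod 17) for each prime q ∈ {2}.
15^8 ≡ 1 (mod 17)  [q = 2: ≡ 1 ✗]
The check at q = 2 fails, so 15 generates a proper subgroup.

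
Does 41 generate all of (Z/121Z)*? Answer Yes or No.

Yes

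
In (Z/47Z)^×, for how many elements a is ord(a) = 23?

φ(47) = 47 − 1 = 46 = 2 · 23.
(Z/47Z)^× is cyclic (|G| = 46); a cyclic group of order m has exactly φ(d) elements of each order d | m, and none otherwise.
23 | 46, and φ(23) = 23 − 1 = 22.

22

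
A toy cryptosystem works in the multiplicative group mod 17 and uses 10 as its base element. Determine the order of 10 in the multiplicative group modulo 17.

16

By Lagrange's theorem, ord_17(10) divides φ(17) = 17 − 1 = 16 = 2^4.
Divisors of 16: 1, 2, 4, 8, 16.
Test each divisor d:
10^1 ≡ 10
10^2 ≡ 15
10^4 ≡ 4
10^8 ≡ 16
10^16 ≡ 1
Therefore the multiplicative order of 10 modulo 17 is 16.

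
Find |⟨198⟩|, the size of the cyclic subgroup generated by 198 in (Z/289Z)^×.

272

The order of 198 must divide φ(289) = φ(17^2) = 17·(17−1) = 272 = 2^4 · 17.
Divisors of 272: 1, 2, 4, 8, 16, 17, 34, 68, 136, 272.
Compute 198^d (mod 289) for the divisors d until we hit 1:
198^1 ≡ 198 (mod 289)
198^2 ≡ 189 (mod 289)
198^4 ≡ 174 (mod 289)
198^8 ≡ 220 (mod 289)
198^16 ≡ 137 (mod 289)
198^17 ≡ 249 (mod 289)
198^34 ≡ 155 (mod 289)
198^68 ≡ 38 (mod 289)
198^136 ≡ 288 (mod 289)
198^272 ≡ 1 (mod 289) ✓
So ord_289(198) = 272.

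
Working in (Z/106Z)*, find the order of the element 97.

13

The order of 97 must divide φ(106) = φ(2)·φ(53) = 1·52 = 52 = 2^2 · 13.
Divisors of 52: 1, 2, 4, 13, 26, 52.
Evaluate successive powers at the divisors of 52:
97^1 ≡ 97
97^2 ≡ 81
97^4 ≡ 95
97^13 ≡ 1
Hence ord(97) = 13.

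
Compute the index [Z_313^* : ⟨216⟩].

6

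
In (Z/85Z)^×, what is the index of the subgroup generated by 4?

16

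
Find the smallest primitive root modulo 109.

φ(109) = 109 − 1 = 108 = 2^2 · 3^3.
Test candidates g = 2, 3, … against the prime factors q ∈ {2, 3} of φ(109): g is a generator iff g^(108/q) ≢ 1 for every such q.
g = 2: 2^54 ≡ 108; 2^36 ≡ 1 — hits 1, so not a primitive root.
g = 3: 3^54 ≡ 1 — hits 1, so not a primitive root.
g = 4: 4^54 ≡ 1 — hits 1, so not a primitive root.
g = 5: 5^54 ≡ 1 — hits 1, so not a primitive root.
g = 6: 6^54 ≡ 108; 6^36 ≡ 63 — none is 1, so 6 is a primitive root.
The smallest primitive root modulo 109 is 6.

6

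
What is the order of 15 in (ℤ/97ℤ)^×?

96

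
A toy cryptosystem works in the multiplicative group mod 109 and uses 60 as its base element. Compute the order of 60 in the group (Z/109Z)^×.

54

ord(60) | φ(109) = 109 − 1 = 108 = 2^2 · 3^3.
Divisors of 108: 1, 2, 3, 4, 6, 9, 12, 18, 27, 36, 54, 108.
Evaluate successive powers at the divisors of 108:
60^1 ≡ 60 (mod 109)
60^2 ≡ 3 (mod 109)
60^3 ≡ 71 (mod 109)
60^4 ≡ 9 (mod 109)
60^6 ≡ 27 (mod 109)
60^9 ≡ 64 (mod 109)
60^12 ≡ 75 (mod 109)
60^18 ≡ 63 (mod 109)
60^27 ≡ 108 (mod 109)
60^36 ≡ 45 (mod 109)
60^54 ≡ 1 (mod 109) ✓
So ord_109(60) = 54.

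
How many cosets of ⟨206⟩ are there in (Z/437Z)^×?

22

Since 206 ∈ (Z/437Z)^×, its order divides φ(437) = φ(19·23) = (19−1)·(23−1) = 18·22 = 396 = 2^2 · 3^2 · 11.
Divisors of 396: 1, 2, 3, 4, 6, 9, 11, 12, 18, 22, 33, 36, 44, 66, 99, 132, 198, 396.
Test each divisor d:
206^1 ≡ 206
206^2 ≡ 47
206^3 ≡ 68
206^4 ≡ 24
206^6 ≡ 254
206^9 ≡ 229
206^11 ≡ 275
206^12 ≡ 277
206^18 ≡ 1
Thus |⟨206⟩| = ord(206) = 18.
The index is φ(437) / ord(206) = 396 / 18 = 22.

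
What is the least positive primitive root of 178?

φ(178) = φ(2)·φ(89) = 1·88 = 88 = 2^3 · 11.
Test candidates g = 2, 3, … against the prime factors q ∈ {2, 11} of φ(178): g is a generator iff g^(88/q) ≢ 1 for every such q.
g = 2: gcd(2, 178) = 2 > 1, not a unit — skip.
g = 3: 3^44 ≡ 177; 3^8 ≡ 153 — none is 1, so 3 is a primitive root.
Hence the least primitive root of 178 is 3.

3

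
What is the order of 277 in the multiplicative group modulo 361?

57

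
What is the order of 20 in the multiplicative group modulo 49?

14

ord(20) | φ(49) = φ(7^2) = 7·(7−1) = 42 = 2 · 3 · 7.
Divisors of 42: 1, 2, 3, 6, 7, 14, 21, 42.
Evaluate successive powers at the divisors of 42:
20^1 ≡ 20 (mod 49)
20^2 ≡ 8 (mod 49)
20^3 ≡ 13 (mod 49)
20^6 ≡ 22 (mod 49)
20^7 ≡ 48 (mod 49)
20^14 ≡ 1 (mod 49) ✓
The smallest such exponent is 14, so the order of 20 is 14.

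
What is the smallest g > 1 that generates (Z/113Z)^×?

φ(113) = 113 − 1 = 112 = 2^4 · 7.
g is a primitive root iff g^(112/q) ≢ 1 (mod 113) for each prime q ∈ {2, 7}.
g = 2: 2^56 ≡ 1 — hits 1, so not a primitive root.
g = 3: 3^56 ≡ 112; 3^16 ≡ 49 — none is 1, so 3 is a primitive root.
So 3 is the smallest generator of (Z/113Z)^×.

3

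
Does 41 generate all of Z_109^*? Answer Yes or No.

No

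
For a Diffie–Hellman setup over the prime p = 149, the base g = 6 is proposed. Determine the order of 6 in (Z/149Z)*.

37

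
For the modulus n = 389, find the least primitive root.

2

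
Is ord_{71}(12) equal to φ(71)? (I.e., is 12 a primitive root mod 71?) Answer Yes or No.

No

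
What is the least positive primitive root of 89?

φ(89) = 89 − 1 = 88 = 2^3 · 11.
Test candidates g = 2, 3, … against the prime factors q ∈ {2, 11} of φ(89): g is a generator iff g^(88/q) ≢ 1 for every such q.
g = 2: 2^44 ≡ 1 — hits 1, so not a primitive root.
g = 3: 3^44 ≡ 88; 3^8 ≡ 64 — none is 1, so 3 is a primitive root.
So 3 is the smallest generator of (Z/89Z)^×.

3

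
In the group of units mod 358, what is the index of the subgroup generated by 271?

1

The order of 271 must divide φ(358) = φ(2)·φ(179) = 1·178 = 178 = 2 · 89.
Divisors of 178: 1, 2, 89, 178.
Compute 271^d (mod 358) for the divisors d until we hit 1:
271^1 ≡ 271
271^2 ≡ 51
271^89 ≡ 357
271^178 ≡ 1
Thus |⟨271⟩| = ord(271) = 178.
[(Z/358Z)^× : ⟨271⟩] = 178/178 = 1.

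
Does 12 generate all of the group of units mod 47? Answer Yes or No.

No

φ(47) = 47 − 1 = 46 = 2 · 23.
Test 12^(46/q) mod 47 for each prime factor q of 46:
12^23 ≡ 1 (mod 47)  [q = 2: ≡ 1 ✗]
12^2 ≡ 3 (mod 47)  [q = 23: ≢ 1 ✓]
12^23 ≡ 1 shows ord(12) | 23, strictly less than φ(47); not a primitive root.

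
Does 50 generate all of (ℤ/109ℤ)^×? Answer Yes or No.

φ(109) = 109 − 1 = 108 = 2^2 · 3^3.
50 is a primitive root mod 109 iff 50^(φ(109)/q) ≢ 1 for every prime q | φ(109), i.e. q ∈ {2, 3}.
50^54 ≡ 108 (mod 109)  [q = 2: ≢ 1 ✓]
50^36 ≡ 45 (mod 109)  [q = 3: ≢ 1 ✓]
None equal 1, so ord_109(50) = 108: 50 is a primitive root.

Yes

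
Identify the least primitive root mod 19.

2

φ(19) = 19 − 1 = 18 = 2 · 3^2.
Test candidates g = 2, 3, … against the prime factors q ∈ {2, 3} of φ(19): g is a generator iff g^(18/q) ≢ 1 for every such q.
g = 2: 2^9 ≡ 18; 2^6 ≡ 7 — none is 1, so 2 is a primitive root.
Hence the least primitive root of 19 is 2.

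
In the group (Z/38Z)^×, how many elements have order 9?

6

φ(38) = φ(2)·φ(19) = 1·18 = 18 = 2 · 3^2.
(Z/38Z)^× is cyclic (|G| = 18); a cyclic group of order m has exactly φ(d) elements of each order d | m, and none otherwise.
9 = 3^2 divides 18, and φ(9) = 6.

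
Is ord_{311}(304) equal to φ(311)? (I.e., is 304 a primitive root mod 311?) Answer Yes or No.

No

φ(311) = 311 − 1 = 310 = 2 · 5 · 31.
Test 304^(310/q) mod 311 for each prime factor q of 310:
304^155 ≡ 310 (mod 311)  [q = 2: ≢ 1 ✓]
304^62 ≡ 1 (mod 311)  [q = 5: ≡ 1 ✗]
304^10 ≡ 169 (mod 311)  [q = 31: ≢ 1 ✓]
Since 304^62 ≡ 1, the order of 304 divides 62 < 310, so 304 is not a primitive root.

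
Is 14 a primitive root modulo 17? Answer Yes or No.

Yes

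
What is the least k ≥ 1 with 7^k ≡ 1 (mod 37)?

Since 7 ∈ (Z/37Z)^×, its order divides φ(37) = 37 − 1 = 36 = 2^2 · 3^2.
Divisors of 36: 1, 2, 3, 4, 6, 9, 12, 18, 36.
Test each divisor d:
7^1 ≡ 7 (mod 37)
7^2 ≡ 12 (mod 37)
7^3 ≡ 10 (mod 37)
7^4 ≡ 33 (mod 37)
7^6 ≡ 26 (mod 37)
7^9 ≡ 1 (mod 37) ✓
The smallest such exponent is 9, so the order of 7 is 9.

9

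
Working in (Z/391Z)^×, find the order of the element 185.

8

The order of 185 must divide φ(391) = φ(17·23) = (17−1)·(23−1) = 16·22 = 352 = 2^5 · 11.
Divisors of 352: 1, 2, 4, 8, 11, 16, 22, 32, 44, 88, 176, 352.
Check 185^d mod 391 for each divisor in increasing order:
185^1 ≡ 185 (mod 391)
185^2 ≡ 208 (mod 391)
185^4 ≡ 254 (mod 391)
185^8 ≡ 1 (mod 391) ✓
Hence ord(185) = 8.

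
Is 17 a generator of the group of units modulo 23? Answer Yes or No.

Yes

φ(23) = 23 − 1 = 22 = 2 · 11.
Test 17^(22/q) mod 23 for each prime factor q of 22:
17^11 ≡ 22 (mod 23)  [q = 2: ≢ 1 ✓]
17^2 ≡ 13 (mod 23)  [q = 11: ≢ 1 ✓]
None equal 1, so ord_23(17) = 22: 17 is a primitive root.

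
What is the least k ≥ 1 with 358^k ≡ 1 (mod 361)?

171

The order of 358 must divide φ(361) = φ(19^2) = 19·(19−1) = 342 = 2 · 3^2 · 19.
Divisors of 342: 1, 2, 3, 6, 9, 18, 19, 38, 57, 114, 171, 342.
Test each divisor d:
358^1 ≡ 358
358^2 ≡ 9
358^3 ≡ 334
358^6 ≡ 7
358^9 ≡ 172
358^18 ≡ 343
358^19 ≡ 54
358^38 ≡ 28
358^57 ≡ 68
358^114 ≡ 292
358^171 ≡ 1
Hence ord(358) = 171.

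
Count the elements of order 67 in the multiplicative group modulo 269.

φ(269) = 269 − 1 = 268 = 2^2 · 67.
In a cyclic group of order 268, there are φ(d) elements of order d for each divisor d of 268, and zero for non-divisors.
67 | 268, and φ(67) = 67 − 1 = 66.

66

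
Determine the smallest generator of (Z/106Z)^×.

φ(106) = φ(2)·φ(53) = 1·52 = 52 = 2^2 · 13.
Test candidates g = 2, 3, … against the prime factors q ∈ {2, 13} of φ(106): g is a generator iff g^(52/q) ≢ 1 for every such q.
g = 2: gcd(2, 106) = 2 > 1, not a unit — skip.
g = 3: 3^26 ≡ 105; 3^4 ≡ 81 — none is 1, so 3 is a primitive root.
Hence the least primitive root of 106 is 3.

3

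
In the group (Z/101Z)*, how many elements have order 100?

40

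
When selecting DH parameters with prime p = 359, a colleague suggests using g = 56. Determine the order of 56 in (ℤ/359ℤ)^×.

358

ord(56) | φ(359) = 359 − 1 = 358 = 2 · 179.
Divisors of 358: 1, 2, 179, 358.
Evaluate successive powers at the divisors of 358:
56^1 ≡ 56
56^2 ≡ 264
56^179 ≡ 358
56^358 ≡ 1
Therefore the multiplicative order of 56 modulo 359 is 358.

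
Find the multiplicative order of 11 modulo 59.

58

By Lagrange's theorem, ord_59(11) divides φ(59) = 59 − 1 = 58 = 2 · 29.
Divisors of 58: 1, 2, 29, 58.
Test each divisor d:
11^1 ≡ 11
11^2 ≡ 3
11^29 ≡ 58
11^58 ≡ 1
Hence ord(11) = 58.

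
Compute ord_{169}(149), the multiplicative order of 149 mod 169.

156

By Lagrange's theorem, ord_169(149) divides φ(169) = φ(13^2) = 13·(13−1) = 156 = 2^2 · 3 · 13.
Divisors of 156: 1, 2, 3, 4, 6, 12, 13, 26, 39, 52, 78, 156.
Compute 149^d (mod 169) for the divisors d until we hit 1:
149^1 ≡ 149
149^2 ≡ 62
149^3 ≡ 112
149^4 ≡ 126
149^6 ≡ 38
149^12 ≡ 92
149^13 ≡ 19
149^26 ≡ 23
149^39 ≡ 99
149^52 ≡ 22
149^78 ≡ 168
149^156 ≡ 1
So ord_169(149) = 156.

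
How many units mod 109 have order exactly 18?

6

φ(109) = 109 − 1 = 108 = 2^2 · 3^3.
In a cyclic group of order 108, there are φ(d) elements of order d for each divisor d of 108, and zero for non-divisors.
18 = 2 · 3^2 divides 108, and φ(18) = 6.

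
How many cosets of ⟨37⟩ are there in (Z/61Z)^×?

By Lagrange's theorem, ord_61(37) divides φ(61) = 61 − 1 = 60 = 2^2 · 3 · 5.
Divisors of 60: 1, 2, 3, 4, 5, 6, 10, 12, 15, 20, 30, 60.
Compute 37^d (mod 61) for the divisors d until we hit 1:
37^1 ≡ 37
37^2 ≡ 27
37^3 ≡ 23
37^4 ≡ 58
37^5 ≡ 11
37^6 ≡ 41
37^10 ≡ 60
37^12 ≡ 34
37^15 ≡ 50
37^20 ≡ 1
The order of 37 is 20, so the subgroup it generates has 20 elements.
[(Z/61Z)^× : ⟨37⟩] = 60/20 = 3.

3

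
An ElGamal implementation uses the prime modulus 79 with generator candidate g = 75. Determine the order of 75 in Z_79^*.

The order of 75 must divide φ(79) = 79 − 1 = 78 = 2 · 3 · 13.
Divisors of 78: 1, 2, 3, 6, 13, 26, 39, 78.
Compute 75^d (mod 79) for the divisors d until we hit 1:
75^1 ≡ 75 (mod 79)
75^2 ≡ 16 (mod 79)
75^3 ≡ 15 (mod 79)
75^6 ≡ 67 (mod 79)
75^13 ≡ 56 (mod 79)
75^26 ≡ 55 (mod 79)
75^39 ≡ 78 (mod 79)
75^78 ≡ 1 (mod 79) ✓
Therefore the multiplicative order of 75 modulo 79 is 78.

78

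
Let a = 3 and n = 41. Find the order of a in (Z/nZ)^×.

ord(3) | φ(41) = 41 − 1 = 40 = 2^3 · 5.
Divisors of 40: 1, 2, 4, 5, 8, 10, 20, 40.
Evaluate successive powers at the divisors of 40:
3^1 ≡ 3
3^2 ≡ 9
3^4 ≡ 40
3^5 ≡ 38
3^8 ≡ 1
The smallest such exponent is 8, so the order of 3 is 8.

8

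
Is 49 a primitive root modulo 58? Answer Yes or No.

φ(58) = φ(2)·φ(29) = 1·28 = 28 = 2^2 · 7.
Test 49^(28/q) mod 58 for each prime factor q of 28:
49^14 ≡ 1 (mod 58)  [q = 2: ≡ 1 ✗]
49^4 ≡ 7 (mod 58)  [q = 7: ≢ 1 ✓]
49^14 ≡ 1 shows ord(49) | 14, strictly less than φ(58); not a primitive root.

No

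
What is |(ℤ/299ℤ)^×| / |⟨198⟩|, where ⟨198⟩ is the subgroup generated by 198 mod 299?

4

ord(198) | φ(299) = φ(13·23) = (13−1)·(23−1) = 12·22 = 264 = 2^3 · 3 · 11.
Divisors of 264: 1, 2, 3, 4, 6, 8, 11, 12, 22, 24, 33, 44, 66, 88, 132, 264.
Compute 198^d (mod 299) for the divisors d until we hit 1:
198^1 ≡ 198
198^2 ≡ 35
198^3 ≡ 53
198^4 ≡ 29
198^6 ≡ 118
198^8 ≡ 243
198^11 ≡ 22
198^12 ≡ 170
198^22 ≡ 185
198^24 ≡ 196
198^33 ≡ 183
198^44 ≡ 139
198^66 ≡ 1
The order of 198 is 66, so the subgroup it generates has 66 elements.
The index is φ(299) / ord(198) = 264 / 66 = 4.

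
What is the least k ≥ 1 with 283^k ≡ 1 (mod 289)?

272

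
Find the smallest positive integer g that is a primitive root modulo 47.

φ(47) = 47 − 1 = 46 = 2 · 23.
Test candidates g = 2, 3, … against the prime factors q ∈ {2, 23} of φ(47): g is a generator iff g^(46/q) ≢ 1 for every such q.
g = 2: 2^23 ≡ 1 — hits 1, so not a primitive root.
g = 3: 3^23 ≡ 1 — hits 1, so not a primitive root.
g = 4: 4^23 ≡ 1 — hits 1, so not a primitive root.
g = 5: 5^23 ≡ 46; 5^2 ≡ 25 — none is 1, so 5 is a primitive root.
So 5 is the smallest generator of (Z/47Z)^×.

5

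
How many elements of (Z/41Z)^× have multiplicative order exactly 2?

φ(41) = 41 − 1 = 40 = 2^3 · 5.
Since (Z/41Z)^× is cyclic of order 40, the number of elements of order d is φ(d) when d | 40 and 0 otherwise.
2 | 40, and φ(2) = 2 − 1 = 1.

1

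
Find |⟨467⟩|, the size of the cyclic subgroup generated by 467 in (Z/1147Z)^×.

ord(467) | φ(1147) = φ(31·37) = (31−1)·(37−1) = 30·36 = 1080 = 2^3 · 3^3 · 5.
Divisors of 1080: 1, 2, 3, 4, 5, 6, 8, 9, 10, 12, 15, 18, 20, 24, 27, 30, 36, 40, 45, 54, 60, 72, 90, 108, 120, 135, 180, 216, 270, 360, 540, 1080.
Check 467^d mod 1147 for each divisor in increasing order:
467^1 ≡ 467 (mod 1147)
467^2 ≡ 159 (mod 1147)
467^3 ≡ 845 (mod 1147)
467^4 ≡ 47 (mod 1147)
467^5 ≡ 156 (mod 1147)
467^6 ≡ 591 (mod 1147)
467^8 ≡ 1062 (mod 1147)
467^9 ≡ 450 (mod 1147)
467^10 ≡ 249 (mod 1147)
467^12 ≡ 593 (mod 1147)
467^15 ≡ 993 (mod 1147)
467^18 ≡ 628 (mod 1147)
467^20 ≡ 63 (mod 1147)
467^24 ≡ 667 (mod 1147)
467^27 ≡ 438 (mod 1147)
467^30 ≡ 776 (mod 1147)
467^36 ≡ 963 (mod 1147)
467^40 ≡ 528 (mod 1147)
467^45 ≡ 931 (mod 1147)
467^54 ≡ 295 (mod 1147)
467^60 ≡ 1 (mod 1147) ✓
The smallest such exponent is 60, so the order of 467 is 60.

60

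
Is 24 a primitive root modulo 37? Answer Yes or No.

Yes

φ(37) = 37 − 1 = 36 = 2^2 · 3^2.
Test 24^(36/q) mod 37 for each prime factor q of 36:
24^18 ≡ 36 (mod 37)  [q = 2: ≢ 1 ✓]
24^12 ≡ 10 (mod 37)  [q = 3: ≢ 1 ✓]
None equal 1, so ord_37(24) = 36: 24 is a primitive root.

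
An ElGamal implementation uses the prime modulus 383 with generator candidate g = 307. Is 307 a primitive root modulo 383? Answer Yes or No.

Yes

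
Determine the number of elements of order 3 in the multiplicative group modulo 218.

2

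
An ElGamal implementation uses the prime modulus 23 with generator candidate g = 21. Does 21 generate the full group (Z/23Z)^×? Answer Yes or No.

Yes

φ(23) = 23 − 1 = 22 = 2 · 11.
An element g generates (Z/23Z)^× iff g^(22/q) ≢ 1 (mod 23) for each prime q ∈ {2, 11}.
21^11 ≡ 22 (mod 23)  [q = 2: ≢ 1 ✓]
21^2 ≡ 4 (mod 23)  [q = 11: ≢ 1 ✓]
All checks pass, so 21 has order 22 and is a primitive root modulo 23.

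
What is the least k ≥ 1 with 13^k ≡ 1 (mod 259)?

36

Since 13 ∈ (Z/259Z)^×, its order divides φ(259) = φ(7·37) = (7−1)·(37−1) = 6·36 = 216 = 2^3 · 3^3.
Divisors of 216: 1, 2, 3, 4, 6, 8, 9, 12, 18, 24, 27, 36, 54, 72, 108, 216.
Test each divisor d:
13^1 ≡ 13 (mod 259)
13^2 ≡ 169 (mod 259)
13^3 ≡ 125 (mod 259)
13^4 ≡ 71 (mod 259)
13^6 ≡ 85 (mod 259)
13^8 ≡ 120 (mod 259)
13^9 ≡ 6 (mod 259)
13^12 ≡ 232 (mod 259)
13^18 ≡ 36 (mod 259)
13^24 ≡ 211 (mod 259)
13^27 ≡ 216 (mod 259)
13^36 ≡ 1 (mod 259) ✓
Hence ord(13) = 36.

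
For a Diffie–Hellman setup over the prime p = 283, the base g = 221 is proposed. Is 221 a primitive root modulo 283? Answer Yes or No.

Yes

φ(283) = 283 − 1 = 282 = 2 · 3 · 47.
It suffices to check that the order of 221 is not a proper divisor of 282: compute 221^(282/q) for q ∈ {2, 3, 47}.
221^141 ≡ 282 (mod 283)  [q = 2: ≢ 1 ✓]
221^94 ≡ 238 (mod 283)  [q = 3: ≢ 1 ✓]
221^6 ≡ 66 (mod 283)  [q = 47: ≢ 1 ✓]
All checks pass, so 221 has order 282 and is a primitive root modulo 283.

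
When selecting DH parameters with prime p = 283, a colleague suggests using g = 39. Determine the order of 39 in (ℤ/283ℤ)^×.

94

By Lagrange's theorem, ord_283(39) divides φ(283) = 283 − 1 = 282 = 2 · 3 · 47.
Divisors of 282: 1, 2, 3, 6, 47, 94, 141, 282.
Test each divisor d:
39^1 ≡ 39
39^2 ≡ 106
39^3 ≡ 172
39^6 ≡ 152
39^47 ≡ 282
39^94 ≡ 1
Hence ord(39) = 94.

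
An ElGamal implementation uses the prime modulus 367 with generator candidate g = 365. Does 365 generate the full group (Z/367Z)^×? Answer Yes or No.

Yes

φ(367) = 367 − 1 = 366 = 2 · 3 · 61.
365 is a primitive root mod 367 iff 365^(φ(367)/q) ≢ 1 for every prime q | φ(367), i.e. q ∈ {2, 3, 61}.
365^183 ≡ 366 (mod 367)  [q = 2: ≢ 1 ✓]
365^122 ≡ 283 (mod 367)  [q = 3: ≢ 1 ✓]
365^6 ≡ 64 (mod 367)  [q = 61: ≢ 1 ✓]
All checks pass, so 365 has order 366 and is a primitive root modulo 367.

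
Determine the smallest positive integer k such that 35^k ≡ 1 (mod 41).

40

By Lagrange's theorem, ord_41(35) divides φ(41) = 41 − 1 = 40 = 2^3 · 5.
Divisors of 40: 1, 2, 4, 5, 8, 10, 20, 40.
Check 35^d mod 41 for each divisor in increasing order:
35^1 ≡ 35 (mod 41)
35^2 ≡ 36 (mod 41)
35^4 ≡ 25 (mod 41)
35^5 ≡ 14 (mod 41)
35^8 ≡ 10 (mod 41)
35^10 ≡ 32 (mod 41)
35^20 ≡ 40 (mod 41)
35^40 ≡ 1 (mod 41) ✓
So ord_41(35) = 40.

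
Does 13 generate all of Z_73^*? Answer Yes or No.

Yes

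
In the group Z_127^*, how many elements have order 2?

1

φ(127) = 127 − 1 = 126 = 2 · 3^2 · 7.
Since (Z/127Z)^× is cyclic of order 126, the number of elements of order d is φ(d) when d | 126 and 0 otherwise.
2 | 126, and φ(2) = 2 − 1 = 1.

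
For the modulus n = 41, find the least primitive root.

6

φ(41) = 41 − 1 = 40 = 2^3 · 5.
Test candidates g = 2, 3, … against the prime factors q ∈ {2, 5} of φ(41): g is a generator iff g^(40/q) ≢ 1 for every such q.
g = 2: 2^20 ≡ 1 — hits 1, so not a primitive root.
g = 3: 3^20 ≡ 40; 3^8 ≡ 1 — hits 1, so not a primitive root.
g = 4: 4^20 ≡ 1 — hits 1, so not a primitive root.
g = 5: 5^20 ≡ 1 — hits 1, so not a primitive root.
g = 6: 6^20 ≡ 40; 6^8 ≡ 10 — none is 1, so 6 is a primitive root.
Hence the least primitive root of 41 is 6.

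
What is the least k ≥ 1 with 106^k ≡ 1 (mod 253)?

110

By Lagrange's theorem, ord_253(106) divides φ(253) = φ(11·23) = (11−1)·(23−1) = 10·22 = 220 = 2^2 · 5 · 11.
Divisors of 220: 1, 2, 4, 5, 10, 11, 20, 22, 44, 55, 110, 220.
Compute 106^d (mod 253) for the divisors d until we hit 1:
106^1 ≡ 106 (mod 253)
106^2 ≡ 104 (mod 253)
106^4 ≡ 190 (mod 253)
106^5 ≡ 153 (mod 253)
106^10 ≡ 133 (mod 253)
106^11 ≡ 183 (mod 253)
106^20 ≡ 232 (mod 253)
106^22 ≡ 93 (mod 253)
106^44 ≡ 47 (mod 253)
106^55 ≡ 252 (mod 253)
106^110 ≡ 1 (mod 253) ✓
The smallest such exponent is 110, so the order of 106 is 110.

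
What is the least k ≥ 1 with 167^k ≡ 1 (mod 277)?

Since 167 ∈ (Z/277Z)^×, its order divides φ(277) = 277 − 1 = 276 = 2^2 · 3 · 23.
Divisors of 276: 1, 2, 3, 4, 6, 12, 23, 46, 69, 92, 138, 276.
Evaluate successive powers at the divisors of 276:
167^1 ≡ 167 (mod 277)
167^2 ≡ 189 (mod 277)
167^3 ≡ 262 (mod 277)
167^4 ≡ 265 (mod 277)
167^6 ≡ 225 (mod 277)
167^12 ≡ 211 (mod 277)
167^23 ≡ 182 (mod 277)
167^46 ≡ 161 (mod 277)
167^69 ≡ 217 (mod 277)
167^92 ≡ 160 (mod 277)
167^138 ≡ 276 (mod 277)
167^276 ≡ 1 (mod 277) ✓
So ord_277(167) = 276.

276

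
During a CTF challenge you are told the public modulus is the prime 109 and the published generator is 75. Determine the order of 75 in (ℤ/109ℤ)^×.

By Lagrange's theorem, ord_109(75) divides φ(109) = 109 − 1 = 108 = 2^2 · 3^3.
Divisors of 108: 1, 2, 3, 4, 6, 9, 12, 18, 27, 36, 54, 108.
Test each divisor d:
75^1 ≡ 75
75^2 ≡ 66
75^3 ≡ 45
75^4 ≡ 105
75^6 ≡ 63
75^9 ≡ 1
The smallest such exponent is 9, so the order of 75 is 9.

9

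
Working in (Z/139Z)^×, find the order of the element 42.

3

Since 42 ∈ (Z/139Z)^×, its order divides φ(139) = 139 − 1 = 138 = 2 · 3 · 23.
Divisors of 138: 1, 2, 3, 6, 23, 46, 69, 138.
Check 42^d mod 139 for each divisor in increasing order:
42^1 ≡ 42
42^2 ≡ 96
42^3 ≡ 1
The smallest such exponent is 3, so the order of 42 is 3.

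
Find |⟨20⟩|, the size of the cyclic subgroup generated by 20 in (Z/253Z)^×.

ord(20) | φ(253) = φ(11·23) = (11−1)·(23−1) = 10·22 = 220 = 2^2 · 5 · 11.
Divisors of 220: 1, 2, 4, 5, 10, 11, 20, 22, 44, 55, 110, 220.
Test each divisor d:
20^1 ≡ 20 (mod 253)
20^2 ≡ 147 (mod 253)
20^4 ≡ 104 (mod 253)
20^5 ≡ 56 (mod 253)
20^10 ≡ 100 (mod 253)
20^11 ≡ 229 (mod 253)
20^20 ≡ 133 (mod 253)
20^22 ≡ 70 (mod 253)
20^44 ≡ 93 (mod 253)
20^55 ≡ 45 (mod 253)
20^110 ≡ 1 (mod 253) ✓
The smallest such exponent is 110, so the order of 20 is 110.

110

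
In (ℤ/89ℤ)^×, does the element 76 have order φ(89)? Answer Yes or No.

Yes

φ(89) = 89 − 1 = 88 = 2^3 · 11.
It suffices to check that the order of 76 is not a proper divisor of 88: compute 76^(88/q) for q ∈ {2, 11}.
76^44 ≡ 88 (mod 89)  [q = 2: ≢ 1 ✓]
76^8 ≡ 64 (mod 89)  [q = 11: ≢ 1 ✓]
All checks pass, so 76 has order 88 and is a primitive root modulo 89.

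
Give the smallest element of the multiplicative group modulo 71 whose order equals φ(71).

7

φ(71) = 71 − 1 = 70 = 2 · 5 · 7.
g is a primitive root iff g^(70/q) ≢ 1 (mod 71) for each prime q ∈ {2, 5, 7}.
g = 2: 2^35 ≡ 1 — hits 1, so not a primitive root.
g = 3: 3^35 ≡ 1 — hits 1, so not a primitive root.
g = 4: 4^35 ≡ 1 — hits 1, so not a primitive root.
g = 5: 5^35 ≡ 1 — hits 1, so not a primitive root.
g = 6: 6^35 ≡ 1 — hits 1, so not a primitive root.
g = 7: 7^35 ≡ 70; 7^14 ≡ 54; 7^10 ≡ 45 — none is 1, so 7 is a primitive root.
Hence the least primitive root of 71 is 7.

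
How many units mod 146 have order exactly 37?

0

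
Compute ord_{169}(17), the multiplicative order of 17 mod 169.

ord(17) | φ(169) = φ(13^2) = 13·(13−1) = 156 = 2^2 · 3 · 13.
Divisors of 156: 1, 2, 3, 4, 6, 12, 13, 26, 39, 52, 78, 156.
Check 17^d mod 169 for each divisor in increasing order:
17^1 ≡ 17 (mod 169)
17^2 ≡ 120 (mod 169)
17^3 ≡ 12 (mod 169)
17^4 ≡ 35 (mod 169)
17^6 ≡ 144 (mod 169)
17^12 ≡ 118 (mod 169)
17^13 ≡ 147 (mod 169)
17^26 ≡ 146 (mod 169)
17^39 ≡ 168 (mod 169)
17^52 ≡ 22 (mod 169)
17^78 ≡ 1 (mod 169) ✓
The smallest such exponent is 78, so the order of 17 is 78.

78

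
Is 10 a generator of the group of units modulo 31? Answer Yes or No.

No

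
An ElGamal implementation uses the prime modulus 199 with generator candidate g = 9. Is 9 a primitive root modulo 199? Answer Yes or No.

No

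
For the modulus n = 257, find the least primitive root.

3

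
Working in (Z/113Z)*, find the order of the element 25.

Since 25 ∈ (Z/113Z)^×, its order divides φ(113) = 113 − 1 = 112 = 2^4 · 7.
Divisors of 112: 1, 2, 4, 7, 8, 14, 16, 28, 56, 112.
Test each divisor d:
25^1 ≡ 25 (mod 113)
25^2 ≡ 60 (mod 113)
25^4 ≡ 97 (mod 113)
25^7 ≡ 69 (mod 113)
25^8 ≡ 30 (mod 113)
25^14 ≡ 15 (mod 113)
25^16 ≡ 109 (mod 113)
25^28 ≡ 112 (mod 113)
25^56 ≡ 1 (mod 113) ✓
So ord_113(25) = 56.

56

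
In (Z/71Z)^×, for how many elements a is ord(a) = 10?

φ(71) = 71 − 1 = 70 = 2 · 5 · 7.
In a cyclic group of order 70, there are φ(d) elements of order d for each divisor d of 70, and zero for non-divisors.
10 = 2 · 5 divides 70, and φ(10) = 4.

4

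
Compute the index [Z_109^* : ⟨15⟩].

ord(15) | φ(109) = 109 − 1 = 108 = 2^2 · 3^3.
Divisors of 108: 1, 2, 3, 4, 6, 9, 12, 18, 27, 36, 54, 108.
Test each divisor d:
15^1 ≡ 15 (mod 109)
15^2 ≡ 7 (mod 109)
15^3 ≡ 105 (mod 109)
15^4 ≡ 49 (mod 109)
15^6 ≡ 16 (mod 109)
15^9 ≡ 45 (mod 109)
15^12 ≡ 38 (mod 109)
15^18 ≡ 63 (mod 109)
15^27 ≡ 1 (mod 109) ✓
So ord_109(15) = 27, hence |⟨15⟩| = 27.
[(Z/109Z)^× : ⟨15⟩] = 108/27 = 4.

4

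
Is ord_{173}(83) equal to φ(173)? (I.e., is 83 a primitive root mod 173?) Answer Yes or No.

No

φ(173) = 173 − 1 = 172 = 2^2 · 43.
An element g generates (Z/173Z)^× iff g^(172/q) ≢ 1 (mod 173) for each prime q ∈ {2, 43}.
83^86 ≡ 1 (mod 173)  [q = 2: ≡ 1 ✗]
83^4 ≡ 96 (mod 173)  [q = 43: ≢ 1 ✓]
Since 83^86 ≡ 1, the order of 83 divides 86 < 172, so 83 is not a primitive root.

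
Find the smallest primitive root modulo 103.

5

φ(103) = 103 − 1 = 102 = 2 · 3 · 17.
g is a primitive root iff g^(102/q) ≢ 1 (mod 103) for each prime q ∈ {2, 3, 17}.
g = 2: 2^51 ≡ 1 — hits 1, so not a primitive root.
g = 3: 3^51 ≡ 102; 3^34 ≡ 1 — hits 1, so not a primitive root.
g = 4: 4^51 ≡ 1 — hits 1, so not a primitive root.
g = 5: 5^51 ≡ 102; 5^34 ≡ 56; 5^6 ≡ 72 — none is 1, so 5 is a primitive root.
The smallest primitive root modulo 103 is 5.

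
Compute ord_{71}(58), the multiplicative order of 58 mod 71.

By Lagrange's theorem, ord_71(58) divides φ(71) = 71 − 1 = 70 = 2 · 5 · 7.
Divisors of 70: 1, 2, 5, 7, 10, 14, 35, 70.
Check 58^d mod 71 for each divisor in increasing order:
58^1 ≡ 58 (mod 71)
58^2 ≡ 27 (mod 71)
58^5 ≡ 37 (mod 71)
58^7 ≡ 5 (mod 71)
58^10 ≡ 20 (mod 71)
58^14 ≡ 25 (mod 71)
58^35 ≡ 1 (mod 71) ✓
Therefore the multiplicative order of 58 modulo 71 is 35.

35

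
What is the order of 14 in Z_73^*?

The order of 14 must divide φ(73) = 73 − 1 = 72 = 2^3 · 3^2.
Divisors of 72: 1, 2, 3, 4, 6, 8, 9, 12, 18, 24, 36, 72.
Compute 14^d (mod 73) for the divisors d until we hit 1:
14^1 ≡ 14
14^2 ≡ 50
14^3 ≡ 43
14^4 ≡ 18
14^6 ≡ 24
14^8 ≡ 32
14^9 ≡ 10
14^12 ≡ 65
14^18 ≡ 27
14^24 ≡ 64
14^36 ≡ 72
14^72 ≡ 1
Therefore the multiplicative order of 14 modulo 73 is 72.

72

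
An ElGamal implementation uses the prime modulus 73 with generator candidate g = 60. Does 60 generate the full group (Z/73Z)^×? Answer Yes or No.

Yes

φ(73) = 73 − 1 = 72 = 2^3 · 3^2.
An element g generates (Z/73Z)^× iff g^(72/q) ≢ 1 (mod 73) for each prime q ∈ {2, 3}.
60^36 ≡ 72 (mod 73)  [q = 2: ≢ 1 ✓]
60^24 ≡ 64 (mod 73)  [q = 3: ≢ 1 ✓]
Every test exponent gives a nontrivial residue, hence 60 generates the full group.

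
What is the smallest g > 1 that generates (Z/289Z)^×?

3

φ(289) = φ(17^2) = 17·(17−1) = 272 = 2^4 · 17.
Test candidates g = 2, 3, … against the prime factors q ∈ {2, 17} of φ(289): g is a generator iff g^(272/q) ≢ 1 for every such q.
g = 2: 2^136 ≡ 1 — hits 1, so not a primitive root.
g = 3: 3^136 ≡ 288; 3^16 ≡ 171 — none is 1, so 3 is a primitive root.
The smallest primitive root modulo 289 is 3.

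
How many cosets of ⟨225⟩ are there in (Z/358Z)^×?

2

The order of 225 must divide φ(358) = φ(2)·φ(179) = 1·178 = 178 = 2 · 89.
Divisors of 178: 1, 2, 89, 178.
Compute 225^d (mod 358) for the divisors d until we hit 1:
225^1 ≡ 225 (mod 358)
225^2 ≡ 147 (mod 358)
225^89 ≡ 1 (mod 358) ✓
So ord_358(225) = 89, hence |⟨225⟩| = 89.
The index is φ(358) / ord(225) = 178 / 89 = 2.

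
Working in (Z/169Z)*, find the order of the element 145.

156

The order of 145 must divide φ(169) = φ(13^2) = 13·(13−1) = 156 = 2^2 · 3 · 13.
Divisors of 156: 1, 2, 3, 4, 6, 12, 13, 26, 39, 52, 78, 156.
Check 145^d mod 169 for each divisor in increasing order:
145^1 ≡ 145 (mod 169)
145^2 ≡ 69 (mod 169)
145^3 ≡ 34 (mod 169)
145^4 ≡ 29 (mod 169)
145^6 ≡ 142 (mod 169)
145^12 ≡ 53 (mod 169)
145^13 ≡ 80 (mod 169)
145^26 ≡ 147 (mod 169)
145^39 ≡ 99 (mod 169)
145^52 ≡ 146 (mod 169)
145^78 ≡ 168 (mod 169)
145^156 ≡ 1 (mod 169) ✓
Hence ord(145) = 156.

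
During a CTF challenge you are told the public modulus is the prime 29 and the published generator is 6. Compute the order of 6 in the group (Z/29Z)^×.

The order of 6 must divide φ(29) = 29 − 1 = 28 = 2^2 · 7.
Divisors of 28: 1, 2, 4, 7, 14, 28.
Test each divisor d:
6^1 ≡ 6 (mod 29)
6^2 ≡ 7 (mod 29)
6^4 ≡ 20 (mod 29)
6^7 ≡ 28 (mod 29)
6^14 ≡ 1 (mod 29) ✓
Therefore the multiplicative order of 6 modulo 29 is 14.

14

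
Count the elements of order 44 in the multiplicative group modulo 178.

20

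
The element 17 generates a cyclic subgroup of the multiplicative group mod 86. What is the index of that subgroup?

2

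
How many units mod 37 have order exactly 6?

φ(37) = 37 − 1 = 36 = 2^2 · 3^2.
In a cyclic group of order 36, there are φ(d) elements of order d for each divisor d of 36, and zero for non-divisors.
6 = 2 · 3 divides 36, and φ(6) = 2.

2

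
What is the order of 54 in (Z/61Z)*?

60

By Lagrange's theorem, ord_61(54) divides φ(61) = 61 − 1 = 60 = 2^2 · 3 · 5.
Divisors of 60: 1, 2, 3, 4, 5, 6, 10, 12, 15, 20, 30, 60.
Check 54^d mod 61 for each divisor in increasing order:
54^1 ≡ 54 (mod 61)
54^2 ≡ 49 (mod 61)
54^3 ≡ 23 (mod 61)
54^4 ≡ 22 (mod 61)
54^5 ≡ 29 (mod 61)
54^6 ≡ 41 (mod 61)
54^10 ≡ 48 (mod 61)
54^12 ≡ 34 (mod 61)
54^15 ≡ 50 (mod 61)
54^20 ≡ 47 (mod 61)
54^30 ≡ 60 (mod 61)
54^60 ≡ 1 (mod 61) ✓
So ord_61(54) = 60.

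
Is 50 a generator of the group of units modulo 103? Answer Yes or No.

φ(103) = 103 − 1 = 102 = 2 · 3 · 17.
It suffices to check that the order of 50 is not a proper divisor of 102: compute 50^(102/q) for q ∈ {2, 3, 17}.
50^51 ≡ 1 (mod 103)  [q = 2: ≡ 1 ✗]
50^34 ≡ 56 (mod 103)  [q = 3: ≢ 1 ✓]
50^6 ≡ 13 (mod 103)  [q = 17: ≢ 1 ✓]
Since 50^51 ≡ 1, the order of 50 divides 51 < 102, so 50 is not a primitive root.

No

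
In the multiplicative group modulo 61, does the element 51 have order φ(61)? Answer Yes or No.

Yes

φ(61) = 61 − 1 = 60 = 2^2 · 3 · 5.
Test 51^(60/q) mod 61 for each prime factor q of 60:
51^30 ≡ 60 (mod 61)  [q = 2: ≢ 1 ✓]
51^20 ≡ 13 (mod 61)  [q = 3: ≢ 1 ✓]
51^12 ≡ 58 (mod 61)  [q = 5: ≢ 1 ✓]
All checks pass, so 51 has order 60 and is a primitive root modulo 61.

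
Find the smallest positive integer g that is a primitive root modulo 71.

φ(71) = 71 − 1 = 70 = 2 · 5 · 7.
Test candidates g = 2, 3, … against the prime factors q ∈ {2, 5, 7} of φ(71): g is a generator iff g^(70/q) ≢ 1 for every such q.
g = 2: 2^35 ≡ 1 — hits 1, so not a primitive root.
g = 3: 3^35 ≡ 1 — hits 1, so not a primitive root.
g = 4: 4^35 ≡ 1 — hits 1, so not a primitive root.
g = 5: 5^35 ≡ 1 — hits 1, so not a primitive root.
g = 6: 6^35 ≡ 1 — hits 1, so not a primitive root.
g = 7: 7^35 ≡ 70; 7^14 ≡ 54; 7^10 ≡ 45 — none is 1, so 7 is a primitive root.
The smallest primitive root modulo 71 is 7.

7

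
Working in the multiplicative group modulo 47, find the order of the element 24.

23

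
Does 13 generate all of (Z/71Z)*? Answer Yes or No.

φ(71) = 71 − 1 = 70 = 2 · 5 · 7.
Test 13^(70/q) mod 71 for each prime factor q of 70:
13^35 ≡ 70 (mod 71)  [q = 2: ≢ 1 ✓]
13^14 ≡ 25 (mod 71)  [q = 5: ≢ 1 ✓]
13^10 ≡ 20 (mod 71)  [q = 7: ≢ 1 ✓]
None equal 1, so ord_71(13) = 70: 13 is a primitive root.

Yes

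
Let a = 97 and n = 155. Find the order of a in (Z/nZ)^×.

20

ord(97) | φ(155) = φ(5·31) = (5−1)·(31−1) = 4·30 = 120 = 2^3 · 3 · 5.
Divisors of 120: 1, 2, 3, 4, 5, 6, 8, 10, 12, 15, 20, 24, 30, 40, 60, 120.
Compute 97^d (mod 155) for the divisors d until we hit 1:
97^1 ≡ 97 (mod 155)
97^2 ≡ 109 (mod 155)
97^3 ≡ 33 (mod 155)
97^4 ≡ 101 (mod 155)
97^5 ≡ 32 (mod 155)
97^6 ≡ 4 (mod 155)
97^8 ≡ 126 (mod 155)
97^10 ≡ 94 (mod 155)
97^12 ≡ 16 (mod 155)
97^15 ≡ 63 (mod 155)
97^20 ≡ 1 (mod 155) ✓
Hence ord(97) = 20.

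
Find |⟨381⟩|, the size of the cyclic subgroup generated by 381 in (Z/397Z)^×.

22

The order of 381 must divide φ(397) = 397 − 1 = 396 = 2^2 · 3^2 · 11.
Divisors of 396: 1, 2, 3, 4, 6, 9, 11, 12, 18, 22, 33, 36, 44, 66, 99, 132, 198, 396.
Compute 381^d (mod 397) for the divisors d until we hit 1:
381^1 ≡ 381 (mod 397)
381^2 ≡ 256 (mod 397)
381^3 ≡ 271 (mod 397)
381^4 ≡ 31 (mod 397)
381^6 ≡ 393 (mod 397)
381^9 ≡ 107 (mod 397)
381^11 ≡ 396 (mod 397)
381^12 ≡ 16 (mod 397)
381^18 ≡ 333 (mod 397)
381^22 ≡ 1 (mod 397) ✓
So ord_397(381) = 22.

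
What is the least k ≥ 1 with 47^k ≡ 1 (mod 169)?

The order of 47 must divide φ(169) = φ(13^2) = 13·(13−1) = 156 = 2^2 · 3 · 13.
Divisors of 156: 1, 2, 3, 4, 6, 12, 13, 26, 39, 52, 78, 156.
Test each divisor d:
47^1 ≡ 47
47^2 ≡ 12
47^3 ≡ 57
47^4 ≡ 144
47^6 ≡ 38
47^12 ≡ 92
47^13 ≡ 99
47^26 ≡ 168
47^39 ≡ 70
47^52 ≡ 1
Therefore the multiplicative order of 47 modulo 169 is 52.

52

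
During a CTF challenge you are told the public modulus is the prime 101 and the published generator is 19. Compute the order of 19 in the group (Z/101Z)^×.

25

ord(19) | φ(101) = 101 − 1 = 100 = 2^2 · 5^2.
Divisors of 100: 1, 2, 4, 5, 10, 20, 25, 50, 100.
Test each divisor d:
19^1 ≡ 19 (mod 101)
19^2 ≡ 58 (mod 101)
19^4 ≡ 31 (mod 101)
19^5 ≡ 84 (mod 101)
19^10 ≡ 87 (mod 101)
19^20 ≡ 95 (mod 101)
19^25 ≡ 1 (mod 101) ✓
So ord_101(19) = 25.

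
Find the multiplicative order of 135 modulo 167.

166

ord(135) | φ(167) = 167 − 1 = 166 = 2 · 83.
Divisors of 166: 1, 2, 83, 166.
Evaluate successive powers at the divisors of 166:
135^1 ≡ 135
135^2 ≡ 22
135^83 ≡ 166
135^166 ≡ 1
So ord_167(135) = 166.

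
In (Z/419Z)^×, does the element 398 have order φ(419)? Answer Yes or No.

Yes

φ(419) = 419 − 1 = 418 = 2 · 11 · 19.
An element g generates (Z/419Z)^× iff g^(418/q) ≢ 1 (mod 419) for each prime q ∈ {2, 11, 19}.
398^209 ≡ 418 (mod 419)  [q = 2: ≢ 1 ✓]
398^38 ≡ 334 (mod 419)  [q = 11: ≢ 1 ✓]
398^22 ≡ 330 (mod 419)  [q = 19: ≢ 1 ✓]
None equal 1, so ord_419(398) = 418: 398 is a primitive root.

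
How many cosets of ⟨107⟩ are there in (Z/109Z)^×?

3

By Lagrange's theorem, ord_109(107) divides φ(109) = 109 − 1 = 108 = 2^2 · 3^3.
Divisors of 108: 1, 2, 3, 4, 6, 9, 12, 18, 27, 36, 54, 108.
Compute 107^d (mod 109) for the divisors d until we hit 1:
107^1 ≡ 107 (mod 109)
107^2 ≡ 4 (mod 109)
107^3 ≡ 101 (mod 109)
107^4 ≡ 16 (mod 109)
107^6 ≡ 64 (mod 109)
107^9 ≡ 33 (mod 109)
107^12 ≡ 63 (mod 109)
107^18 ≡ 108 (mod 109)
107^27 ≡ 76 (mod 109)
107^36 ≡ 1 (mod 109) ✓
Thus |⟨107⟩| = ord(107) = 36.
[(Z/109Z)^× : ⟨107⟩] = 108/36 = 3.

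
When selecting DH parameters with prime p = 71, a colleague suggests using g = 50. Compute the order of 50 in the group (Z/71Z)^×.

By Lagrange's theorem, ord_71(50) divides φ(71) = 71 − 1 = 70 = 2 · 5 · 7.
Divisors of 70: 1, 2, 5, 7, 10, 14, 35, 70.
Compute 50^d (mod 71) for the divisors d until we hit 1:
50^1 ≡ 50 (mod 71)
50^2 ≡ 15 (mod 71)
50^5 ≡ 32 (mod 71)
50^7 ≡ 54 (mod 71)
50^10 ≡ 30 (mod 71)
50^14 ≡ 5 (mod 71)
50^35 ≡ 1 (mod 71) ✓
Therefore the multiplicative order of 50 modulo 71 is 35.

35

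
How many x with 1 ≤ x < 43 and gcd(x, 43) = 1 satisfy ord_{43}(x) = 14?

φ(43) = 43 − 1 = 42 = 2 · 3 · 7.
(Z/43Z)^× is cyclic (|G| = 42); a cyclic group of order m has exactly φ(d) elements of each order d | m, and none otherwise.
14 = 2 · 7 divides 42, and φ(14) = 6.

6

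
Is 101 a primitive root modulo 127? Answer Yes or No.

φ(127) = 127 − 1 = 126 = 2 · 3^2 · 7.
101 is a primitive root mod 127 iff 101^(φ(127)/q) ≢ 1 for every prime q | φ(127), i.e. q ∈ {2, 3, 7}.
101^63 ≡ 126 (mod 127)  [q = 2: ≢ 1 ✓]
101^42 ≡ 107 (mod 127)  [q = 3: ≢ 1 ✓]
101^18 ≡ 8 (mod 127)  [q = 7: ≢ 1 ✓]
None equal 1, so ord_127(101) = 126: 101 is a primitive root.

Yes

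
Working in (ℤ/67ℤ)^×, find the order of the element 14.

11

By Lagrange's theorem, ord_67(14) divides φ(67) = 67 − 1 = 66 = 2 · 3 · 11.
Divisors of 66: 1, 2, 3, 6, 11, 22, 33, 66.
Test each divisor d:
14^1 ≡ 14
14^2 ≡ 62
14^3 ≡ 64
14^6 ≡ 9
14^11 ≡ 1
The smallest such exponent is 11, so the order of 14 is 11.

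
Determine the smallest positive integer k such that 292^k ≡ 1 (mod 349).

87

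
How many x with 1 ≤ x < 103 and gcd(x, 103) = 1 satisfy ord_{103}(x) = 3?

φ(103) = 103 − 1 = 102 = 2 · 3 · 17.
In a cyclic group of order 102, there are φ(d) elements of order d for each divisor d of 102, and zero for non-divisors.
3 | 102, and φ(3) = 3 − 1 = 2.

2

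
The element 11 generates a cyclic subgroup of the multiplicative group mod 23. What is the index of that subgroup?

1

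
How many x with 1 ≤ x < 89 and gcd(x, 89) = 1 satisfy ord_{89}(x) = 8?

4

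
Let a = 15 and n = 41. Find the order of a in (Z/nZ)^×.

40

By Lagrange's theorem, ord_41(15) divides φ(41) = 41 − 1 = 40 = 2^3 · 5.
Divisors of 40: 1, 2, 4, 5, 8, 10, 20, 40.
Check 15^d mod 41 for each divisor in increasing order:
15^1 ≡ 15
15^2 ≡ 20
15^4 ≡ 31
15^5 ≡ 14
15^8 ≡ 18
15^10 ≡ 32
15^20 ≡ 40
15^40 ≡ 1
Hence ord(15) = 40.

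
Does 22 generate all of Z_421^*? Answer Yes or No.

φ(421) = 421 − 1 = 420 = 2^2 · 3 · 5 · 7.
22 is a primitive root mod 421 iff 22^(φ(421)/q) ≢ 1 for every prime q | φ(421), i.e. q ∈ {2, 3, 5, 7}.
22^210 ≡ 420 (mod 421)  [q = 2: ≢ 1 ✓]
22^140 ≡ 20 (mod 421)  [q = 3: ≢ 1 ✓]
22^84 ≡ 377 (mod 421)  [q = 5: ≢ 1 ✓]
22^60 ≡ 33 (mod 421)  [q = 7: ≢ 1 ✓]
None equal 1, so ord_421(22) = 420: 22 is a primitive root.

Yes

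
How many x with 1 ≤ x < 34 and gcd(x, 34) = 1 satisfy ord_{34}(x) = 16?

φ(34) = φ(2)·φ(17) = 1·16 = 16 = 2^4.
(Z/34Z)^× is cyclic (|G| = 16); a cyclic group of order m has exactly φ(d) elements of each order d | m, and none otherwise.
16 = 2^4 divides 16, and φ(16) = 8.

8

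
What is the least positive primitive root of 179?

φ(179) = 179 − 1 = 178 = 2 · 89.
Test candidates g = 2, 3, … against the prime factors q ∈ {2, 89} of φ(179): g is a generator iff g^(178/q) ≢ 1 for every such q.
g = 2: 2^89 ≡ 178; 2^2 ≡ 4 — none is 1, so 2 is a primitive root.
So 2 is the smallest generator of (Z/179Z)^×.

2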